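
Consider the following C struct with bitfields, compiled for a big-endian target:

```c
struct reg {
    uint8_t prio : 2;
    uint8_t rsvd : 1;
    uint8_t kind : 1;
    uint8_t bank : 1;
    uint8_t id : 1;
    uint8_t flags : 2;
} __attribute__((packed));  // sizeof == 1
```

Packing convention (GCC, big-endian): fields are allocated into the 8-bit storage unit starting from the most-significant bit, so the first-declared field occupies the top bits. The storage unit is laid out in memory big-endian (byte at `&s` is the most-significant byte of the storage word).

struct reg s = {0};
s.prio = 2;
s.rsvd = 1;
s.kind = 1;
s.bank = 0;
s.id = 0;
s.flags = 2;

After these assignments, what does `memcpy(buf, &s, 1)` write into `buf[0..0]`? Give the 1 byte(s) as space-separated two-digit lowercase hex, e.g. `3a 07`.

b2

[6+:2] prio=2 & 0x3 = 0x2; word=0x80
[5+:1] rsvd=1 & 0x1 = 0x1; word=0xa0
[4+:1] kind=1 & 0x1 = 0x1; word=0xb0
[3+:1] bank=0 & 0x1 = 0x0; word=0xb0
[2+:1] id=0 & 0x1 = 0x0; word=0xb0
[0+:2] flags=2 & 0x3 = 0x2; word=0xb2
word = 0xb2 → big-endian bytes:
  [0]=0xb2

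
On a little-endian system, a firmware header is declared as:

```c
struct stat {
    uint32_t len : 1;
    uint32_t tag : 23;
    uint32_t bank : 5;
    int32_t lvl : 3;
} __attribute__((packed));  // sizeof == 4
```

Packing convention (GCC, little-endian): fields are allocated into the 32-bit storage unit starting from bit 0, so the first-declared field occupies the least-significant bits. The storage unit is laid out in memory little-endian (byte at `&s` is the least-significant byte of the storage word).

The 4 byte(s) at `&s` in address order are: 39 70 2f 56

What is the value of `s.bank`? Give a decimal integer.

22

[0]=0x39 [1]=0x70 [2]=0x2f [3]=0x56 (little-endian) → word 0x562f7039
len [0+:1] = (word>>0) & 0x1 = 1
tag [1+:23] = (word>>1) & 0x7fffff = 1554460
bank [24+:5] = (word>>24) & 0x1f = 22  ←
lvl [29+:3] = (word>>29) & 0x7 = 2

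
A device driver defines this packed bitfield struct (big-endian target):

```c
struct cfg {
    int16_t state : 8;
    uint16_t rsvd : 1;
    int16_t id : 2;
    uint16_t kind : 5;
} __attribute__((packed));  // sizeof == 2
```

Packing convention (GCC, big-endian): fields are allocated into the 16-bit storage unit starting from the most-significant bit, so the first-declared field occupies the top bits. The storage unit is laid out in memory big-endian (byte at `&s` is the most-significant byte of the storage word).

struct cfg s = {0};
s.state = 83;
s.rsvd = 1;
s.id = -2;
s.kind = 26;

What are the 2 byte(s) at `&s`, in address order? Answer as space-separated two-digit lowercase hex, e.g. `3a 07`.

state:8 = 83 → 0x53 << 8 → word 0x5300
rsvd:1 = 1 → 0x1 << 7 → word 0x5380
id:2 = -2 → 0x2 << 5 → word 0x53c0
kind:5 = 26 → 0x1a << 0 → word 0x53da
word = 0x53da → big-endian bytes:
  [0]=0x53  [1]=0xda

53 da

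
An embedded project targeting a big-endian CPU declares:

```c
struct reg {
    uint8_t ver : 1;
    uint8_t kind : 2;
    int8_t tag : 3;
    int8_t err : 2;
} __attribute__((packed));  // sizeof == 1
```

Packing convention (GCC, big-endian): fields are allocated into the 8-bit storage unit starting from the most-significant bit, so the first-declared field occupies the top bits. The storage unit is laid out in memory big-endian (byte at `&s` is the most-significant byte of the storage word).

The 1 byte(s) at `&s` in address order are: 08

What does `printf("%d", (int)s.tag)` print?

2

[0]=0x08 (big-endian) → word 0x08
ver:1 @ bit 7 → (0x08>>7)&0x1 = 0x0
kind:2 @ bit 5 → (0x08>>5)&0x3 = 0x0
tag:3 @ bit 2 → (0x08>>2)&0x7 = 0x2  ←
err:2 @ bit 0 → (0x08>>0)&0x3 = 0x0
tag signed 3b, MSB=0: value = 2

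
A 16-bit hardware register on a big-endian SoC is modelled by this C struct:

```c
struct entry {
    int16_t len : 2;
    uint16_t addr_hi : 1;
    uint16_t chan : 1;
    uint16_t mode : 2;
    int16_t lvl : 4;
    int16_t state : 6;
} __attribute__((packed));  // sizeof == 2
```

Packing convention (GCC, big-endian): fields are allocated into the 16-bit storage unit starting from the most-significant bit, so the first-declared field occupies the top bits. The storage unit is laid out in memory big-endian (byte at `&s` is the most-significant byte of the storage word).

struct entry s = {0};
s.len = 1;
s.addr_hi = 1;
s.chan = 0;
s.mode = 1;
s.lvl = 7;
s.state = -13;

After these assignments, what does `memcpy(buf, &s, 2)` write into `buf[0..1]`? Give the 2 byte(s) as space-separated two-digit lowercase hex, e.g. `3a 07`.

65 f3

len:2 = 1 → 0x1 << 14 → word 0x4000
addr_hi:1 = 1 → 0x1 << 13 → word 0x6000
chan:1 = 0 → 0x0 << 12 → word 0x6000
mode:2 = 1 → 0x1 << 10 → word 0x6400
lvl:4 = 7 → 0x7 << 6 → word 0x65c0
state:6 = -13 → 0x33 << 0 → word 0x65f3
word = 0x65f3 → big-endian bytes:
  [0]=0x65  [1]=0xf3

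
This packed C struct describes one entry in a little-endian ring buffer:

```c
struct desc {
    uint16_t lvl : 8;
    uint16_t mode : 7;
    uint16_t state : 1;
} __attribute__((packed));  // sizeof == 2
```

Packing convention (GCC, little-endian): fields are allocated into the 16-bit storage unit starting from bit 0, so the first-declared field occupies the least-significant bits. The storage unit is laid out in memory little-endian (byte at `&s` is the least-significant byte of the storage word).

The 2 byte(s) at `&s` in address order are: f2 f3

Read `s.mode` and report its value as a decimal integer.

[0]=0xf2 [1]=0xf3 (little-endian) → word 0xf3f2
lvl [0+:8] = (word>>0) & 0xff = 242
mode [8+:7] = (word>>8) & 0x7f = 115  ←
state [15+:1] = (word>>15) & 0x1 = 1

115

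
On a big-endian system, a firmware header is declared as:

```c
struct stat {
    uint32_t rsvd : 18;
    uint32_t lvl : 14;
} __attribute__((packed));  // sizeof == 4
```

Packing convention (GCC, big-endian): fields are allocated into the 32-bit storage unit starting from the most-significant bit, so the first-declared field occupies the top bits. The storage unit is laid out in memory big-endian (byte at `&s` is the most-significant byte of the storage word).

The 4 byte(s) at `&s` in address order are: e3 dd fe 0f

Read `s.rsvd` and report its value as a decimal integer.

[0]=0xe3 [1]=0xdd [2]=0xfe [3]=0x0f (big-endian) → word 0xe3ddfe0f
rsvd:18 @ bit 14 → (0xe3ddfe0f>>14)&0x3ffff = 0x38f77  ←
lvl:14 @ bit 0 → (0xe3ddfe0f>>0)&0x3fff = 0x3e0f

233335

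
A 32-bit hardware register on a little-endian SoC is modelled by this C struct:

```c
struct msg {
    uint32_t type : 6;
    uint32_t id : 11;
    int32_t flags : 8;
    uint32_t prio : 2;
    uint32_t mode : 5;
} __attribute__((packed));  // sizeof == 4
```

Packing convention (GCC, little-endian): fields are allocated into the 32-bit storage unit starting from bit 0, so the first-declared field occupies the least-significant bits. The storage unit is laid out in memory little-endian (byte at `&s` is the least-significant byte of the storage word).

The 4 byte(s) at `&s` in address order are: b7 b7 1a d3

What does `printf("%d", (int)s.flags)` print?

[0]=0xb7 [1]=0xb7 [2]=0x1a [3]=0xd3 (little-endian) → word 0xd31ab7b7
type:6 @ bit 0 → (0xd31ab7b7>>0)&0x3f = 0x37
id:11 @ bit 6 → (0xd31ab7b7>>6)&0x7ff = 0x2de
flags:8 @ bit 17 → (0xd31ab7b7>>17)&0xff = 0x8d  ←
prio:2 @ bit 25 → (0xd31ab7b7>>25)&0x3 = 0x1
mode:5 @ bit 27 → (0xd31ab7b7>>27)&0x1f = 0x1a
flags signed 8b, MSB=1: 141 - 256 = -115

-115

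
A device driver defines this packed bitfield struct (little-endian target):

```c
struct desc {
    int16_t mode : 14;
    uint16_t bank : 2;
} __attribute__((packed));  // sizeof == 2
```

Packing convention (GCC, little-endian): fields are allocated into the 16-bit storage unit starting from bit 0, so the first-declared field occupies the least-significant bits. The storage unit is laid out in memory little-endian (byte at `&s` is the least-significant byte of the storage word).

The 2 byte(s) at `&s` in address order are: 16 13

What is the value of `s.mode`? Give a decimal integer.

[0]=0x16 [1]=0x13 (little-endian) → word 0x1316
mode:14 @ bit 0 → (0x1316>>0)&0x3fff = 0x1316  ←
bank:2 @ bit 14 → (0x1316>>14)&0x3 = 0x0
mode signed 14b, MSB=0: value = 4886

4886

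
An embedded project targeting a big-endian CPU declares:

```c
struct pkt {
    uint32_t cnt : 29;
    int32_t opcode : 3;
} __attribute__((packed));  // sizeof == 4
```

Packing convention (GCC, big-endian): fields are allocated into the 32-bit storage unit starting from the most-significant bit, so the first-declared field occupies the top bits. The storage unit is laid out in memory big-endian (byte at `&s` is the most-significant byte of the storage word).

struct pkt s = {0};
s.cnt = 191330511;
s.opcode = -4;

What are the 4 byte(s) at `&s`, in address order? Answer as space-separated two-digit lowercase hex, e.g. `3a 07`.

5b 3b c6 7c

cnt:29 = 191330511 → 0xb6778cf << 3 → word 0x5b3bc678
opcode:3 = -4 → 0x4 << 0 → word 0x5b3bc67c
word = 0x5b3bc67c → big-endian bytes:
  [0]=0x5b  [1]=0x3b  [2]=0xc6  [3]=0x7c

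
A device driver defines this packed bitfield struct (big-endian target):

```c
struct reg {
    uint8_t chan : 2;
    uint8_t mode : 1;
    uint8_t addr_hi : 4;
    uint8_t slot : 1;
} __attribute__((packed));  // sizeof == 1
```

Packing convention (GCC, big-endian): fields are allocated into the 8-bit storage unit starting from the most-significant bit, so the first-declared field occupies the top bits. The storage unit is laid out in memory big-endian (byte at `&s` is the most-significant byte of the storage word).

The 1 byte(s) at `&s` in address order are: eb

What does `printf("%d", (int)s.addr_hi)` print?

5

[0]=0xeb (big-endian) → word 0xeb
chan [6+:2] = (word>>6) & 0x3 = 3
mode [5+:1] = (word>>5) & 0x1 = 1
addr_hi [1+:4] = (word>>1) & 0xf = 5  ←
slot [0+:1] = (word>>0) & 0x1 = 1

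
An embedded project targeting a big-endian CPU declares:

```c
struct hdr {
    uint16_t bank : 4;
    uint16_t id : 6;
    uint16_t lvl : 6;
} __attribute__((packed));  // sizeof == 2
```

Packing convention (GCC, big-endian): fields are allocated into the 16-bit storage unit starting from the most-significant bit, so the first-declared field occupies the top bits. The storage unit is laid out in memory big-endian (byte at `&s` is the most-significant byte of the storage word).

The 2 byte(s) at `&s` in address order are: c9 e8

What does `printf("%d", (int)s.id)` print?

[0]=0xc9 [1]=0xe8 (big-endian) → word 0xc9e8
bank:4 @ bit 12 → (0xc9e8>>12)&0xf = 0xc
id:6 @ bit 6 → (0xc9e8>>6)&0x3f = 0x27  ←
lvl:6 @ bit 0 → (0xc9e8>>0)&0x3f = 0x28

39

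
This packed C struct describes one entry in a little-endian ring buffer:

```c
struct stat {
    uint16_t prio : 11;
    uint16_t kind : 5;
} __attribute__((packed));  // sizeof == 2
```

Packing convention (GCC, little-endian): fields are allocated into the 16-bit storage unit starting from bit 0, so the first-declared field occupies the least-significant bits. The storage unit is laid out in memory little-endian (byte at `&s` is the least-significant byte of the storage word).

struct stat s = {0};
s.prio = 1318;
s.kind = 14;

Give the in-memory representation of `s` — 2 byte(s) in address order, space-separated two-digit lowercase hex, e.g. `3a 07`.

26 75

prio (11b) val=1318 bits=0x526 at bit 0: 0x0526
kind (5b) val=14 bits=0xe at bit 11: 0x7526
word = 0x7526 → little-endian bytes:
  [0]=0x26  [1]=0x75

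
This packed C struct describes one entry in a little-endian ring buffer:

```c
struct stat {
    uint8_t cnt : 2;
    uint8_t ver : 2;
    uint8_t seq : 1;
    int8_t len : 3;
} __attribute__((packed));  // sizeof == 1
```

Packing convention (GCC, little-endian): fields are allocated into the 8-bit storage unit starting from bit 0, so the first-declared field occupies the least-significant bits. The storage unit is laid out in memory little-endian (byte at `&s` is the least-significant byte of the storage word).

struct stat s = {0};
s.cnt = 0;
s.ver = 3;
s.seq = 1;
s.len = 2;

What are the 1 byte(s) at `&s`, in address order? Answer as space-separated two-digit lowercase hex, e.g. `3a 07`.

5c

cnt:2 = 0 → 0x0 << 0 → word 0x00
ver:2 = 3 → 0x3 << 2 → word 0x0c
seq:1 = 1 → 0x1 << 4 → word 0x1c
len:3 = 2 → 0x2 << 5 → word 0x5c
word = 0x5c → little-endian bytes:
  [0]=0x5c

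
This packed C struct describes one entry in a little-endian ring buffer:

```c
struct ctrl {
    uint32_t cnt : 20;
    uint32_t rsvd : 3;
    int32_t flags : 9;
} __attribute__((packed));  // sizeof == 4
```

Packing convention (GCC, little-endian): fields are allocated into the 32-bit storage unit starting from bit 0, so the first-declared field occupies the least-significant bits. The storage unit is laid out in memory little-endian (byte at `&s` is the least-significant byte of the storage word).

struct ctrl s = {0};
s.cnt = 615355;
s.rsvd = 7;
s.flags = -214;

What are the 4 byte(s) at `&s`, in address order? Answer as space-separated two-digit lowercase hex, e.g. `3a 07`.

bb 63 79 95

[0+:20] cnt=615355 & 0xfffff = 0x963bb; word=0x000963bb
[20+:3] rsvd=7 & 0x7 = 0x7; word=0x007963bb
[23+:9] flags=-214 & 0x1ff = 0x12a; word=0x957963bb
word = 0x957963bb → little-endian bytes:
  [0]=0xbb  [1]=0x63  [2]=0x79  [3]=0x95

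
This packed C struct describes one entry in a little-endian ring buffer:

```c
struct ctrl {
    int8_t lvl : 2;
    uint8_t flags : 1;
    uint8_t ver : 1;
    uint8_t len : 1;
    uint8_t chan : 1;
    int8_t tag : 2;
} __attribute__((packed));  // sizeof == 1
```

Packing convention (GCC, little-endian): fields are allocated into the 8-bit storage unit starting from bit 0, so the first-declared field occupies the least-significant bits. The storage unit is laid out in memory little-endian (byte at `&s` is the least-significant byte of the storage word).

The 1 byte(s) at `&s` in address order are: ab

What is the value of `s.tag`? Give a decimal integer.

[0]=0xab (little-endian) → word 0xab
lvl:2 @ bit 0 → (0xab>>0)&0x3 = 0x3
flags:1 @ bit 2 → (0xab>>2)&0x1 = 0x0
ver:1 @ bit 3 → (0xab>>3)&0x1 = 0x1
len:1 @ bit 4 → (0xab>>4)&0x1 = 0x0
chan:1 @ bit 5 → (0xab>>5)&0x1 = 0x1
tag:2 @ bit 6 → (0xab>>6)&0x3 = 0x2  ←
tag signed 2b, MSB=1: 2 - 4 = -2

-2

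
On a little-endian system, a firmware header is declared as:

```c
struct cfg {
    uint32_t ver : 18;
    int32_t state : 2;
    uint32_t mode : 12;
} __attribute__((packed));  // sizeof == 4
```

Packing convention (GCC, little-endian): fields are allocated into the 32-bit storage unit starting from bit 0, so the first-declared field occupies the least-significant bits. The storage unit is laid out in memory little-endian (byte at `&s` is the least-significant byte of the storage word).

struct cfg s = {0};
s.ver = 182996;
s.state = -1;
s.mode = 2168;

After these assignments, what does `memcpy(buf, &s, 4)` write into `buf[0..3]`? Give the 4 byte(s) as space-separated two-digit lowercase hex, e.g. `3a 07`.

ver (18b) val=182996 bits=0x2cad4 at bit 0: 0x0002cad4
state (2b) val=-1 bits=0x3 at bit 18: 0x000ecad4
mode (12b) val=2168 bits=0x878 at bit 20: 0x878ecad4
word = 0x878ecad4 → little-endian bytes:
  [0]=0xd4  [1]=0xca  [2]=0x8e  [3]=0x87

d4 ca 8e 87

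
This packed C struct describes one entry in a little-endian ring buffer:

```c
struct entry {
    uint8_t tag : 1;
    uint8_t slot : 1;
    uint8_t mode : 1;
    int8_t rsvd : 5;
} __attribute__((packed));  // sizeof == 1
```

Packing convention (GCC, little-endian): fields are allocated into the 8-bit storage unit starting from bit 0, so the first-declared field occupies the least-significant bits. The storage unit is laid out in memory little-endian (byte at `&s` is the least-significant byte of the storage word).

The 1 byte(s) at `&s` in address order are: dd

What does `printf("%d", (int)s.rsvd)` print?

[0]=0xdd (little-endian) → word 0xdd
tag [0+:1] = (word>>0) & 0x1 = 1
slot [1+:1] = (word>>1) & 0x1 = 0
mode [2+:1] = (word>>2) & 0x1 = 1
rsvd [3+:5] = (word>>3) & 0x1f = 27  ←
rsvd signed 5b, MSB=1: 27 - 32 = -5

-5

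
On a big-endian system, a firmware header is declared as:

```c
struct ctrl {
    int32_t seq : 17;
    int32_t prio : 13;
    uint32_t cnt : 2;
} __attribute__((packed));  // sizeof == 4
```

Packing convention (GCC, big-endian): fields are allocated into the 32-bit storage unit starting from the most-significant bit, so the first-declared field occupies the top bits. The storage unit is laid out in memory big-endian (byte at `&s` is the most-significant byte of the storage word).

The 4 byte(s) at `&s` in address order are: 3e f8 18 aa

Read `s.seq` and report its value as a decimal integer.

32240

[0]=0x3e [1]=0xf8 [2]=0x18 [3]=0xaa (big-endian) → word 0x3ef818aa
seq:17 @ bit 15 → (0x3ef818aa>>15)&0x1ffff = 0x7df0  ←
prio:13 @ bit 2 → (0x3ef818aa>>2)&0x1fff = 0x62a
cnt:2 @ bit 0 → (0x3ef818aa>>0)&0x3 = 0x2
seq signed 17b, MSB=0: value = 32240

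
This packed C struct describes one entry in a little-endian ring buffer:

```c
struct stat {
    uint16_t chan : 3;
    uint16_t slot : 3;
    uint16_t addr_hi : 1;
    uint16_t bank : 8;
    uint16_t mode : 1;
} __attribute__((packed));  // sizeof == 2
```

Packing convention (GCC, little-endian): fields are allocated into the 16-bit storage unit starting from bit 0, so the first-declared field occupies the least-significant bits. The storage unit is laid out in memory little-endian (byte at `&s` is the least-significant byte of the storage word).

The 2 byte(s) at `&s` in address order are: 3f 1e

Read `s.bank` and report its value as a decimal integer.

[0]=0x3f [1]=0x1e (little-endian) → word 0x1e3f
chan:3 @ bit 0 → (0x1e3f>>0)&0x7 = 0x7
slot:3 @ bit 3 → (0x1e3f>>3)&0x7 = 0x7
addr_hi:1 @ bit 6 → (0x1e3f>>6)&0x1 = 0x0
bank:8 @ bit 7 → (0x1e3f>>7)&0xff = 0x3c  ←
mode:1 @ bit 15 → (0x1e3f>>15)&0x1 = 0x0

60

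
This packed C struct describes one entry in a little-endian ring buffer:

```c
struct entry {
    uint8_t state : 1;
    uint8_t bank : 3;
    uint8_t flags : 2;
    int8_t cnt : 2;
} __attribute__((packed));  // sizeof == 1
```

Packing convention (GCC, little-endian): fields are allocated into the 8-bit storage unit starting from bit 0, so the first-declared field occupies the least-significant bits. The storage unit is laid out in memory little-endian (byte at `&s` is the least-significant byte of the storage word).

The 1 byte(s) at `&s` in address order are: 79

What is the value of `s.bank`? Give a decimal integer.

4

[0]=0x79 (little-endian) → word 0x79
state [0+:1] = (word>>0) & 0x1 = 1
bank [1+:3] = (word>>1) & 0x7 = 4  ←
flags [4+:2] = (word>>4) & 0x3 = 3
cnt [6+:2] = (word>>6) & 0x3 = 1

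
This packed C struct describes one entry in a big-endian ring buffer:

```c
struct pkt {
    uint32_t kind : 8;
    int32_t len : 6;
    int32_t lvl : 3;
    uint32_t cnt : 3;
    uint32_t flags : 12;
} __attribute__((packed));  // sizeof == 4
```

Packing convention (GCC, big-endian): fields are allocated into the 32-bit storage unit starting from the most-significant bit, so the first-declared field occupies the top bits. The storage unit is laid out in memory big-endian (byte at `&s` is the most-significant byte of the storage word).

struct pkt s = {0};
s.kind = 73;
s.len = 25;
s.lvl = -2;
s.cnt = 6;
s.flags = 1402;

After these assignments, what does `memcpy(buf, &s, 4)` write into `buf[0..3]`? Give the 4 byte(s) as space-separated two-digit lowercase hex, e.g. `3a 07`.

[24+:8] kind=73 & 0xff = 0x49; word=0x49000000
[18+:6] len=25 & 0x3f = 0x19; word=0x49640000
[15+:3] lvl=-2 & 0x7 = 0x6; word=0x49670000
[12+:3] cnt=6 & 0x7 = 0x6; word=0x49676000
[0+:12] flags=1402 & 0xfff = 0x57a; word=0x4967657a
word = 0x4967657a → big-endian bytes:
  [0]=0x49  [1]=0x67  [2]=0x65  [3]=0x7a

49 67 65 7a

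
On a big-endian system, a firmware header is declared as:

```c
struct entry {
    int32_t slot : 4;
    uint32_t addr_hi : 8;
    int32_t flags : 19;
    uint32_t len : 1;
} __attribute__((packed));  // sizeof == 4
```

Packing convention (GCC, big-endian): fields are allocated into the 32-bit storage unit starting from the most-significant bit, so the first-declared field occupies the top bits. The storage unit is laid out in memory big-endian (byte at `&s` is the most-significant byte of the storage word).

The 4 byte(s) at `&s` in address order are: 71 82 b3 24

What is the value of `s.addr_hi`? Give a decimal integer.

[0]=0x71 [1]=0x82 [2]=0xb3 [3]=0x24 (big-endian) → word 0x7182b324
slot:4 @ bit 28 → (0x7182b324>>28)&0xf = 0x7
addr_hi:8 @ bit 20 → (0x7182b324>>20)&0xff = 0x18  ←
flags:19 @ bit 1 → (0x7182b324>>1)&0x7ffff = 0x15992
len:1 @ bit 0 → (0x7182b324>>0)&0x1 = 0x0

24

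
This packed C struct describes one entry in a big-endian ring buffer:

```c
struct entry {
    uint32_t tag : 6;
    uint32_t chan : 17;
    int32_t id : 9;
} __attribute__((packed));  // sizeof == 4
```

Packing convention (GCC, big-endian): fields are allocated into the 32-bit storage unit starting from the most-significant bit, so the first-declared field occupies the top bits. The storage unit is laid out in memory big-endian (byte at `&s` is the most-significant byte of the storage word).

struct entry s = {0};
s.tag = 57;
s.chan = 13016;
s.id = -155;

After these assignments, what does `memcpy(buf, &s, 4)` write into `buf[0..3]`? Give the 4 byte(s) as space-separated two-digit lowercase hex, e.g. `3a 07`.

tag:6 = 57 → 0x39 << 26 → word 0xe4000000
chan:17 = 13016 → 0x32d8 << 9 → word 0xe465b000
id:9 = -155 → 0x165 << 0 → word 0xe465b165
word = 0xe465b165 → big-endian bytes:
  [0]=0xe4  [1]=0x65  [2]=0xb1  [3]=0x65

e4 65 b1 65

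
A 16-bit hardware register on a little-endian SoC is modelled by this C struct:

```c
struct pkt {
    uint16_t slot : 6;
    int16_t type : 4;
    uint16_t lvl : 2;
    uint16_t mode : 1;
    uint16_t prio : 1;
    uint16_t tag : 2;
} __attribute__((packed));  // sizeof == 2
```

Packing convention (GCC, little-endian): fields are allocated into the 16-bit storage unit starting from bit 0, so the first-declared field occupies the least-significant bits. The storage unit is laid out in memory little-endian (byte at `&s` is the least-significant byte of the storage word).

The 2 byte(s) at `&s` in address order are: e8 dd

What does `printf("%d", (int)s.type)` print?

7

[0]=0xe8 [1]=0xdd (little-endian) → word 0xdde8
slot:6 @ bit 0 → (0xdde8>>0)&0x3f = 0x28
type:4 @ bit 6 → (0xdde8>>6)&0xf = 0x7  ←
lvl:2 @ bit 10 → (0xdde8>>10)&0x3 = 0x3
mode:1 @ bit 12 → (0xdde8>>12)&0x1 = 0x1
prio:1 @ bit 13 → (0xdde8>>13)&0x1 = 0x0
tag:2 @ bit 14 → (0xdde8>>14)&0x3 = 0x3
type signed 4b, MSB=0: value = 7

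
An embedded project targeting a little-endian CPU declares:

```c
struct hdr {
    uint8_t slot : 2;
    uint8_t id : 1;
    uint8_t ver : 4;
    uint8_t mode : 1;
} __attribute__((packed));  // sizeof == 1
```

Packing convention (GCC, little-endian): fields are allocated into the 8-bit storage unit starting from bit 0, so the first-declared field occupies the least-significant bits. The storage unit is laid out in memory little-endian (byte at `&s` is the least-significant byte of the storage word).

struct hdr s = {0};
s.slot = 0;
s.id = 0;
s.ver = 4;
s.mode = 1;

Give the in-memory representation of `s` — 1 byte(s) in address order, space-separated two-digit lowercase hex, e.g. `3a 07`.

a0

slot:2 = 0 → 0x0 << 0 → word 0x00
id:1 = 0 → 0x0 << 2 → word 0x00
ver:4 = 4 → 0x4 << 3 → word 0x20
mode:1 = 1 → 0x1 << 7 → word 0xa0
word = 0xa0 → little-endian bytes:
  [0]=0xa0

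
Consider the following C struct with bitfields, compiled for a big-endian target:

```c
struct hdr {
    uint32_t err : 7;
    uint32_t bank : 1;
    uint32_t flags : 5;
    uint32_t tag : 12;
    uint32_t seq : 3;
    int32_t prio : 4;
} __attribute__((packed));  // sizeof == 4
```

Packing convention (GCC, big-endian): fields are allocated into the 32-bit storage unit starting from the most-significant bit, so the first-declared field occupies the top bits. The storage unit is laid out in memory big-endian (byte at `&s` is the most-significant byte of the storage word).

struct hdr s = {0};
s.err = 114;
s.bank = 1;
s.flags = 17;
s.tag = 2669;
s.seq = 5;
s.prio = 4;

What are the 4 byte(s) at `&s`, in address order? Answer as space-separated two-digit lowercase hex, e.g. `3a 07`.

[25+:7] err=114 & 0x7f = 0x72; word=0xe4000000
[24+:1] bank=1 & 0x1 = 0x1; word=0xe5000000
[19+:5] flags=17 & 0x1f = 0x11; word=0xe5880000
[7+:12] tag=2669 & 0xfff = 0xa6d; word=0xe58d3680
[4+:3] seq=5 & 0x7 = 0x5; word=0xe58d36d0
[0+:4] prio=4 & 0xf = 0x4; word=0xe58d36d4
word = 0xe58d36d4 → big-endian bytes:
  [0]=0xe5  [1]=0x8d  [2]=0x36  [3]=0xd4

e5 8d 36 d4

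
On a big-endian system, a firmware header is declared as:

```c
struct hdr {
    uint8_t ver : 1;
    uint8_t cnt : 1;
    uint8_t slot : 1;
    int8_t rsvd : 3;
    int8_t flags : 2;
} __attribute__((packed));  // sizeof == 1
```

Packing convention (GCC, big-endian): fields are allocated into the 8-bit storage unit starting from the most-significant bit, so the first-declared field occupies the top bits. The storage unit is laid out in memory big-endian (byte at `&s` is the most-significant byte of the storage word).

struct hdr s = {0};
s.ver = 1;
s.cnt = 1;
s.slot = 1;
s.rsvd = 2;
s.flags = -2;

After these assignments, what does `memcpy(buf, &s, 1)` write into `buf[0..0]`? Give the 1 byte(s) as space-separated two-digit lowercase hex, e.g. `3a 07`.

ea

ver:1 = 1 → 0x1 << 7 → word 0x80
cnt:1 = 1 → 0x1 << 6 → word 0xc0
slot:1 = 1 → 0x1 << 5 → word 0xe0
rsvd:3 = 2 → 0x2 << 2 → word 0xe8
flags:2 = -2 → 0x2 << 0 → word 0xea
word = 0xea → big-endian bytes:
  [0]=0xea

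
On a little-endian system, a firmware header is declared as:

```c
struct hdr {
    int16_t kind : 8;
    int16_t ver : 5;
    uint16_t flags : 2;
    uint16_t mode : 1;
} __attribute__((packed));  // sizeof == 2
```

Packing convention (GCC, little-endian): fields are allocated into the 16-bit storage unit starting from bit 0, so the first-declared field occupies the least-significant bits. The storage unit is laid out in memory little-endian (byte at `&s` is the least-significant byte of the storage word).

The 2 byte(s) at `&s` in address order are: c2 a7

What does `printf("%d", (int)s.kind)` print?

[0]=0xc2 [1]=0xa7 (little-endian) → word 0xa7c2
kind [0+:8] = (word>>0) & 0xff = 194  ←
ver [8+:5] = (word>>8) & 0x1f = 7
flags [13+:2] = (word>>13) & 0x3 = 1
mode [15+:1] = (word>>15) & 0x1 = 1
kind signed 8b, MSB=1: 194 - 256 = -62

-62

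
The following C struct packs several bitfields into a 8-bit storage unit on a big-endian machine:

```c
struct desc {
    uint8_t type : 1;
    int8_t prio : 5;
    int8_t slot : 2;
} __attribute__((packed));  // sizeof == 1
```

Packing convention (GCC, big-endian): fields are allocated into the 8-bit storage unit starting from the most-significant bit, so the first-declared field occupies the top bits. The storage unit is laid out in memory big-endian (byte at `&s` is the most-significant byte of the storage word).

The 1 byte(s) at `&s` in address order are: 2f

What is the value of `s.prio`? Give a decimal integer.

11

[0]=0x2f (big-endian) → word 0x2f
type:1 @ bit 7 → (0x2f>>7)&0x1 = 0x0
prio:5 @ bit 2 → (0x2f>>2)&0x1f = 0xb  ←
slot:2 @ bit 0 → (0x2f>>0)&0x3 = 0x3
prio signed 5b, MSB=0: value = 11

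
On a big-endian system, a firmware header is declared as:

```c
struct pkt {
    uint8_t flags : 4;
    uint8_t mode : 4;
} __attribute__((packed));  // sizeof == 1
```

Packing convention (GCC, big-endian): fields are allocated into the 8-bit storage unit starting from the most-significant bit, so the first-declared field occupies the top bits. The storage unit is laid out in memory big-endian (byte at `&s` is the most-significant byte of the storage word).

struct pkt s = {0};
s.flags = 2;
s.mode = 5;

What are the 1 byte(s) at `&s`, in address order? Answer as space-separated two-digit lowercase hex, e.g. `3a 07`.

25

flags:4 = 2 → 0x2 << 4 → word 0x20
mode:4 = 5 → 0x5 << 0 → word 0x25
word = 0x25 → big-endian bytes:
  [0]=0x25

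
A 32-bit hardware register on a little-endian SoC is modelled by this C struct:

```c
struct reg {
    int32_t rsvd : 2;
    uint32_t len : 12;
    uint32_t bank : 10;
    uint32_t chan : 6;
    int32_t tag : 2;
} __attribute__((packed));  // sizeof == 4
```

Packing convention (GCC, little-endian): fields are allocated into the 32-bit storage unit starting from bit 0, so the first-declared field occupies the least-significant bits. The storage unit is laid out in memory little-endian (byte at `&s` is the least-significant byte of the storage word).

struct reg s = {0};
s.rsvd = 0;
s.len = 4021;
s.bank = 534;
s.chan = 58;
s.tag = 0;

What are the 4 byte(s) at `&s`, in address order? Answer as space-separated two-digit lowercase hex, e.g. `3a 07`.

rsvd:2 = 0 → 0x0 << 0 → word 0x00000000
len:12 = 4021 → 0xfb5 << 2 → word 0x00003ed4
bank:10 = 534 → 0x216 << 14 → word 0x0085bed4
chan:6 = 58 → 0x3a << 24 → word 0x3a85bed4
tag:2 = 0 → 0x0 << 30 → word 0x3a85bed4
word = 0x3a85bed4 → little-endian bytes:
  [0]=0xd4  [1]=0xbe  [2]=0x85  [3]=0x3a

d4 be 85 3a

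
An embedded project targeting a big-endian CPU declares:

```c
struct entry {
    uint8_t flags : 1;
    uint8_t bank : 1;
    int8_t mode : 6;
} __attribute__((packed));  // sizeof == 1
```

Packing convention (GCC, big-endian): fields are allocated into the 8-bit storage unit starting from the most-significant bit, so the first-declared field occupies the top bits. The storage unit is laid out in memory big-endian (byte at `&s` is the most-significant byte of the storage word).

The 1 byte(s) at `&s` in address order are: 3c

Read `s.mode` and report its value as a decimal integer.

-4

[0]=0x3c (big-endian) → word 0x3c
flags:1 @ bit 7 → (0x3c>>7)&0x1 = 0x0
bank:1 @ bit 6 → (0x3c>>6)&0x1 = 0x0
mode:6 @ bit 0 → (0x3c>>0)&0x3f = 0x3c  ←
mode signed 6b, MSB=1: 60 - 64 = -4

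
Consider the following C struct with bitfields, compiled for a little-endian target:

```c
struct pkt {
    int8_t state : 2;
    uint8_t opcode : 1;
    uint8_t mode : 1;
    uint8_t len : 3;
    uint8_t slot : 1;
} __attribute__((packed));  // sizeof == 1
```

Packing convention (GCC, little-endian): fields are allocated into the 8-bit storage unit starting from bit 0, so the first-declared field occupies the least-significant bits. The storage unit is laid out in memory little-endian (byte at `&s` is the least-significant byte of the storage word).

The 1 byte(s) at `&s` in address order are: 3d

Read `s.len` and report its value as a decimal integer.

[0]=0x3d (little-endian) → word 0x3d
state [0+:2] = (word>>0) & 0x3 = 1
opcode [2+:1] = (word>>2) & 0x1 = 1
mode [3+:1] = (word>>3) & 0x1 = 1
len [4+:3] = (word>>4) & 0x7 = 3  ←
slot [7+:1] = (word>>7) & 0x1 = 0

3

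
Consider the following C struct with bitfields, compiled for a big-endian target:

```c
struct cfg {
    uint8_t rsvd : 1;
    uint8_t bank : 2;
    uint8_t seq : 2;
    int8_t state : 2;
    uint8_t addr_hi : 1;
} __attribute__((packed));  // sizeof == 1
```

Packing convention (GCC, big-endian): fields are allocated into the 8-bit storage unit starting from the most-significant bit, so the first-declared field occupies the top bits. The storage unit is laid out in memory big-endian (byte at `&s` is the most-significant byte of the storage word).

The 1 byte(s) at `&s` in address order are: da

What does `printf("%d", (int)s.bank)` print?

2

[0]=0xda (big-endian) → word 0xda
rsvd:1 @ bit 7 → (0xda>>7)&0x1 = 0x1
bank:2 @ bit 5 → (0xda>>5)&0x3 = 0x2  ←
seq:2 @ bit 3 → (0xda>>3)&0x3 = 0x3
state:2 @ bit 1 → (0xda>>1)&0x3 = 0x1
addr_hi:1 @ bit 0 → (0xda>>0)&0x1 = 0x0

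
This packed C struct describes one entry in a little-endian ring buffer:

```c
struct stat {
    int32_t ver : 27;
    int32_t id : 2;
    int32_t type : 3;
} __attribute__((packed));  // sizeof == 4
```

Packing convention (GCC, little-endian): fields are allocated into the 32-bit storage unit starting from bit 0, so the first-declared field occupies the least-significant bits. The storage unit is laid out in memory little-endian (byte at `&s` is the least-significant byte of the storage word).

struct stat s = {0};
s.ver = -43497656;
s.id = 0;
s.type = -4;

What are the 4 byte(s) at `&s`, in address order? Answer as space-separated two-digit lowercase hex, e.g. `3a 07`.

48 47 68 85

ver:27 = -43497656 → 0x5684748 << 0 → word 0x05684748
id:2 = 0 → 0x0 << 27 → word 0x05684748
type:3 = -4 → 0x4 << 29 → word 0x85684748
word = 0x85684748 → little-endian bytes:
  [0]=0x48  [1]=0x47  [2]=0x68  [3]=0x85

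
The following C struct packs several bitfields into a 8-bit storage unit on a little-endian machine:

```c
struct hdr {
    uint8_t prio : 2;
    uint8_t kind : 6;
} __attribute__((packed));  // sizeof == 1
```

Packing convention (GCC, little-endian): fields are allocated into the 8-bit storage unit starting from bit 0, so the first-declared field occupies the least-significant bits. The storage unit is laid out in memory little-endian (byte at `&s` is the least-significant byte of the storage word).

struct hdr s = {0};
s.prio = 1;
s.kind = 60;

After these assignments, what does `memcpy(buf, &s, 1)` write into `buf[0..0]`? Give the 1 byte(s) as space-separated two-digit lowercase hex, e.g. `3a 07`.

f1

prio (2b) val=1 bits=0x1 at bit 0: 0x01
kind (6b) val=60 bits=0x3c at bit 2: 0xf1
word = 0xf1 → little-endian bytes:
  [0]=0xf1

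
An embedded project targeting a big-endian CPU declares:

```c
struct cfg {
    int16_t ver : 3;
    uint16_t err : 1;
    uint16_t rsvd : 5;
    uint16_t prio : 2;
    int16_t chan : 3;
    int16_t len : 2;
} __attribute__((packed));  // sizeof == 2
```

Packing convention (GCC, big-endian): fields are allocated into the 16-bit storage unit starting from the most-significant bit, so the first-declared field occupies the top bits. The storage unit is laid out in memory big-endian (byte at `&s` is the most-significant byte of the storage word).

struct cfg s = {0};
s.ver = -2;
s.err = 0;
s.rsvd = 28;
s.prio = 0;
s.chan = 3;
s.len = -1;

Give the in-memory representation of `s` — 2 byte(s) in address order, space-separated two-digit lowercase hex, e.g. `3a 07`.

ce 0f

ver (3b) val=-2 bits=0x6 at bit 13: 0xc000
err (1b) val=0 bits=0x0 at bit 12: 0xc000
rsvd (5b) val=28 bits=0x1c at bit 7: 0xce00
prio (2b) val=0 bits=0x0 at bit 5: 0xce00
chan (3b) val=3 bits=0x3 at bit 2: 0xce0c
len (2b) val=-1 bits=0x3 at bit 0: 0xce0f
word = 0xce0f → big-endian bytes:
  [0]=0xce  [1]=0x0f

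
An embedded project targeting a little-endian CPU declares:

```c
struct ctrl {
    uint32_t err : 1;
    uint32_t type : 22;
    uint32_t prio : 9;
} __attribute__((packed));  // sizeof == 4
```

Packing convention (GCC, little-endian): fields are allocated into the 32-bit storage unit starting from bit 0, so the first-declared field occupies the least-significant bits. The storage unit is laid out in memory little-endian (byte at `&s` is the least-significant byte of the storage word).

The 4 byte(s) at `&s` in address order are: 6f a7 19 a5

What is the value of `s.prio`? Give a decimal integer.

[0]=0x6f [1]=0xa7 [2]=0x19 [3]=0xa5 (little-endian) → word 0xa519a76f
err:1 @ bit 0 → (0xa519a76f>>0)&0x1 = 0x1
type:22 @ bit 1 → (0xa519a76f>>1)&0x3fffff = 0xcd3b7
prio:9 @ bit 23 → (0xa519a76f>>23)&0x1ff = 0x14a  ←

330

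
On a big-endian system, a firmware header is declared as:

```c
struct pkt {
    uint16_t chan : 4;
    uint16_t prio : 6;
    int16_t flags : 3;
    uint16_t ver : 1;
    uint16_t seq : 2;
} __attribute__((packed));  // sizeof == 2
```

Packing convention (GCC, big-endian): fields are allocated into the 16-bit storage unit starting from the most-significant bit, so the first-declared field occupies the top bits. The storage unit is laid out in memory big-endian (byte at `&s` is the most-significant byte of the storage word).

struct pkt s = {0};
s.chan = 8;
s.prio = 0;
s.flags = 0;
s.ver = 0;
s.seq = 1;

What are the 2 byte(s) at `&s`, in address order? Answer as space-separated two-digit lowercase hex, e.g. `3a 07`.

80 01

[12+:4] chan=8 & 0xf = 0x8; word=0x8000
[6+:6] prio=0 & 0x3f = 0x0; word=0x8000
[3+:3] flags=0 & 0x7 = 0x0; word=0x8000
[2+:1] ver=0 & 0x1 = 0x0; word=0x8000
[0+:2] seq=1 & 0x3 = 0x1; word=0x8001
word = 0x8001 → big-endian bytes:
  [0]=0x80  [1]=0x01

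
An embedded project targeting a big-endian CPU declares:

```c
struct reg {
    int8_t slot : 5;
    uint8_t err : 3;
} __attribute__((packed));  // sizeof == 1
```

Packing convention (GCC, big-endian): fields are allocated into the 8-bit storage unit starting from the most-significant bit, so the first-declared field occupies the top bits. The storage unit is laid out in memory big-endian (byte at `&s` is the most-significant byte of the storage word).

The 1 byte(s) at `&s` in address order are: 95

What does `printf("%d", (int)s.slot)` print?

[0]=0x95 (big-endian) → word 0x95
slot [3+:5] = (word>>3) & 0x1f = 18  ←
err [0+:3] = (word>>0) & 0x7 = 5
slot signed 5b, MSB=1: 18 - 32 = -14

-14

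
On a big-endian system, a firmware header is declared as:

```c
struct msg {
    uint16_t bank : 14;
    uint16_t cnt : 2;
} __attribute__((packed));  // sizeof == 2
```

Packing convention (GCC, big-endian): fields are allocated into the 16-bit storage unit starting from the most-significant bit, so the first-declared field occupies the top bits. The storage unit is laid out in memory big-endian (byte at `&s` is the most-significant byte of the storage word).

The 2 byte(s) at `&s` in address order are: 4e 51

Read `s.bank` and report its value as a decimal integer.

[0]=0x4e [1]=0x51 (big-endian) → word 0x4e51
bank [2+:14] = (word>>2) & 0x3fff = 5012  ←
cnt [0+:2] = (word>>0) & 0x3 = 1

5012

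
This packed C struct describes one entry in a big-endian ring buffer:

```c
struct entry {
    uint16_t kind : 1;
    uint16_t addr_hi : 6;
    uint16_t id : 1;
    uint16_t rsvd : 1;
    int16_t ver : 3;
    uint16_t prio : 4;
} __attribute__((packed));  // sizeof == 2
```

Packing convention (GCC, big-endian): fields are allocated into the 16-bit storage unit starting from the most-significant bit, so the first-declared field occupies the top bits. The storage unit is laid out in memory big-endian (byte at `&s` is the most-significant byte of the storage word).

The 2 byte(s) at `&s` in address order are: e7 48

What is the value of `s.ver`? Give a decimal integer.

-4

[0]=0xe7 [1]=0x48 (big-endian) → word 0xe748
kind:1 @ bit 15 → (0xe748>>15)&0x1 = 0x1
addr_hi:6 @ bit 9 → (0xe748>>9)&0x3f = 0x33
id:1 @ bit 8 → (0xe748>>8)&0x1 = 0x1
rsvd:1 @ bit 7 → (0xe748>>7)&0x1 = 0x0
ver:3 @ bit 4 → (0xe748>>4)&0x7 = 0x4  ←
prio:4 @ bit 0 → (0xe748>>0)&0xf = 0x8
ver signed 3b, MSB=1: 4 - 8 = -4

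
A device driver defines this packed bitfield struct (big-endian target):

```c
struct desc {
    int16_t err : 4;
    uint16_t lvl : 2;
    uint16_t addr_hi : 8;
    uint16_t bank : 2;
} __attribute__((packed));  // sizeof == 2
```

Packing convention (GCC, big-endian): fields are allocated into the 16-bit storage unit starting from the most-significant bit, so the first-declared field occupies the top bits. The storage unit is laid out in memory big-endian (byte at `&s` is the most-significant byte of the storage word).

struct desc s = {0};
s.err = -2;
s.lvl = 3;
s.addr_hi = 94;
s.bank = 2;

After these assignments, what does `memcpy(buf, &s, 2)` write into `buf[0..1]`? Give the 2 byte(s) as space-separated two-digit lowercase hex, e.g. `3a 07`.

ed 7a

err (4b) val=-2 bits=0xe at bit 12: 0xe000
lvl (2b) val=3 bits=0x3 at bit 10: 0xec00
addr_hi (8b) val=94 bits=0x5e at bit 2: 0xed78
bank (2b) val=2 bits=0x2 at bit 0: 0xed7a
word = 0xed7a → big-endian bytes:
  [0]=0xed  [1]=0x7a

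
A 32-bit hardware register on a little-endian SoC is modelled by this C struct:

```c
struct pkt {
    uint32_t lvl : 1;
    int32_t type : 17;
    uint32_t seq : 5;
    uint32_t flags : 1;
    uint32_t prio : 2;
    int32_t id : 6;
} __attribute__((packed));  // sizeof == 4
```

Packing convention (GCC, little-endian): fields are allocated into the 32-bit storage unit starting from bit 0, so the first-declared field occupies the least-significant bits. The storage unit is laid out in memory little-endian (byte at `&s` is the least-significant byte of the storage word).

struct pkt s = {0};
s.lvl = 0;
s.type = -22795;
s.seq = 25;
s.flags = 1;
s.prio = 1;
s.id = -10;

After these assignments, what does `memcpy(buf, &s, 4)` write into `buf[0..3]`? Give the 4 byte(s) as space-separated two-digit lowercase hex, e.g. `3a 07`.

ea 4d e7 d9

lvl (1b) val=0 bits=0x0 at bit 0: 0x00000000
type (17b) val=-22795 bits=0x1a6f5 at bit 1: 0x00034dea
seq (5b) val=25 bits=0x19 at bit 18: 0x00674dea
flags (1b) val=1 bits=0x1 at bit 23: 0x00e74dea
prio (2b) val=1 bits=0x1 at bit 24: 0x01e74dea
id (6b) val=-10 bits=0x36 at bit 26: 0xd9e74dea
word = 0xd9e74dea → little-endian bytes:
  [0]=0xea  [1]=0x4d  [2]=0xe7  [3]=0xd9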